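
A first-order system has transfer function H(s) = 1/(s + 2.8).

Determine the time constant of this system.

For H(s) = 1/(s + 1/τ), the pole is at -1/τ = -2.8, so τ = 1/2.8 = 0.3571 s.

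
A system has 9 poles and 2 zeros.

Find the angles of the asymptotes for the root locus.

n - m = 9 - 2 = 7. Angles: θk = (2k + 1)·180°/7 = 25.71°, 77.14°, 128.57°, 180°, 231.43°, 282.86°, 334.29°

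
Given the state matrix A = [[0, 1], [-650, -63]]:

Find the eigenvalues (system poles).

det(A - λI) = λ² - (-63)λ + 650 = (λ - (-50))(λ - (-13)). Eigenvalues: -50, -13.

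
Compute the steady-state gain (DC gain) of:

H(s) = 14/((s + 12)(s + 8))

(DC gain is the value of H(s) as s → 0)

DC gain = H(0) = 14/(12 × 8) = 14/96 = 0.1458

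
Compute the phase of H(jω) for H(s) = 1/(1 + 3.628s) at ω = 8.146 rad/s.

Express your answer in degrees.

Phase = -arctan(ωτ) = -arctan(8.146 × 3.628) = -88.1°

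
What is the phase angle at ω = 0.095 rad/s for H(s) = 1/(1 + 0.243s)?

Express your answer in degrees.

Phase = -arctan(ωτ) = -arctan(0.095 × 0.243) = -1.3°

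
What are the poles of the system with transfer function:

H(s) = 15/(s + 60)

Pole is where denominator = 0: s + 60 = 0, so s = -60.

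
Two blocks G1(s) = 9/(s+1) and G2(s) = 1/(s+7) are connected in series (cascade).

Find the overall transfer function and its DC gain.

Series: multiply transfer functions. G_eq = 9/(s+1) × 1/(s+7) = 9/((s+1)(s+7)). DC gain = 9/(1×7) = 1.2857.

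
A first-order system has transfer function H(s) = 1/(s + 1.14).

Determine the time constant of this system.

For H(s) = 1/(s + 1/τ), the pole is at -1/τ = -1.14, so τ = 1/1.14 = 0.8772 s.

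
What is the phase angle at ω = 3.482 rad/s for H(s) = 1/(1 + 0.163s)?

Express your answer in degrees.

Phase = -arctan(ωτ) = -arctan(3.482 × 0.163) = -29.6°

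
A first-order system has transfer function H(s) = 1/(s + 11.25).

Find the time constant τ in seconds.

For H(s) = 1/(s + 1/τ), the pole is at -1/τ = -11.25, so τ = 1/11.25 = 0.0889 s.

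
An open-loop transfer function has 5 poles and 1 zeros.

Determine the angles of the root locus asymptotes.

n - m = 5 - 1 = 4. Angles: θk = (2k + 1)·180°/4 = 45°, 135°, 225°, 315°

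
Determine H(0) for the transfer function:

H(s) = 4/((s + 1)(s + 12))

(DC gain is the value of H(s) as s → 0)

DC gain = H(0) = 4/(1 × 12) = 4/12 = 0.3333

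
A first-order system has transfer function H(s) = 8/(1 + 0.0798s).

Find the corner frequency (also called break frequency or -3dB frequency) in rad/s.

Corner frequency = 1/τ = 1/0.0798 = 12.531 rad/s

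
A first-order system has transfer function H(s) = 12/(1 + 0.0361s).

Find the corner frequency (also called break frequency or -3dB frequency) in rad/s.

Corner frequency = 1/τ = 1/0.0361 = 27.701 rad/s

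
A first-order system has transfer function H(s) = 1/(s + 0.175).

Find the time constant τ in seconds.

For H(s) = 1/(s + 1/τ), the pole is at -1/τ = -0.175, so τ = 1/0.175 = 5.7143 s.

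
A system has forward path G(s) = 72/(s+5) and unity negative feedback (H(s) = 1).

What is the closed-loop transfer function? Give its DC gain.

T(s) = G/(1+GH) = [72/(s+5)] / [1 + 72/(s+5)] = 72/(s+5+72) = 72/(s+77). DC gain = 72/77 = 0.9351.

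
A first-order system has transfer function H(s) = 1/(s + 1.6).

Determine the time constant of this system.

For H(s) = 1/(s + 1/τ), the pole is at -1/τ = -1.6, so τ = 1/1.6 = 0.625 s.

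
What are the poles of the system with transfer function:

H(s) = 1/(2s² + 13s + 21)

Discriminant = 13² - 4×2×21 = 169 - 168 = 1 > 0, so two distinct real poles. Using quadratic formula: s = (-13 ± √1)/(2×2) = (-13 ± √1)/4, with √1 = 1. s₁ = -12/4 = -3, s₂ = -14/4 = -3.5. Poles: s₁ = -3, s₂ = -3.5.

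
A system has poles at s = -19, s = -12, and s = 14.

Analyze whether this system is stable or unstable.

Pole(s) at s = 14 are not in the left half-plane. System is unstable.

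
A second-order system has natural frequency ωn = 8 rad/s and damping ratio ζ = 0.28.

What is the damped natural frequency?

ωd = ωn√(1 - ζ²) = 8√(1 - 0.28²) = 7.68 rad/s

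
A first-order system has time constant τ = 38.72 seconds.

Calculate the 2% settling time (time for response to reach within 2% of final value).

For first-order system, 2% settling time ≈ 4τ = 4 × 38.72 = 154.88 s.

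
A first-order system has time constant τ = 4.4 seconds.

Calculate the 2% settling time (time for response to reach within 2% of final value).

For first-order system, 2% settling time ≈ 4τ = 4 × 4.4 = 17.6 s.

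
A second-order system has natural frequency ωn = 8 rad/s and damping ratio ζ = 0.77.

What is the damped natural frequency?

ωd = ωn√(1 - ζ²) = 8√(1 - 0.77²) = 5.1 rad/s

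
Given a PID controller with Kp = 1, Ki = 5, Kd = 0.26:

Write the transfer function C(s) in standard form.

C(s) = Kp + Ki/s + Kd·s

Substituting values: C(s) = 1 + 5/s + 0.26s = (0.26s² + s + 5)/s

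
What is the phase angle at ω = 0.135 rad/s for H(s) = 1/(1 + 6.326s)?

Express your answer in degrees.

Phase = -arctan(ωτ) = -arctan(0.135 × 6.326) = -40.5°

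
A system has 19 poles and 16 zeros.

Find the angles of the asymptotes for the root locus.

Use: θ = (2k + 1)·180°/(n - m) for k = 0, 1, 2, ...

n - m = 19 - 16 = 3. Angles: θk = (2k + 1)·180°/3 = 60°, 180°, 300°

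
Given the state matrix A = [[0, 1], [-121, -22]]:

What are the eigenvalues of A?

det(A - λI) = λ² - (-22)λ + 121 = (λ - (-11))(λ - (-11)). Eigenvalues: -11, -11.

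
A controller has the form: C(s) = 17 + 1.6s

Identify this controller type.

This is a Proportional-Derivative (PD) controller.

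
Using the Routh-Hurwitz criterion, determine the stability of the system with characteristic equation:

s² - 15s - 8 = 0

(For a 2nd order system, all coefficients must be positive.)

Coefficients: 1, -15, -8. b=-15, c=-8 not positive, so system is unstable.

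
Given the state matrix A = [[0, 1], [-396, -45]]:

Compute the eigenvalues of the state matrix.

det(A - λI) = λ² - (-45)λ + 396 = (λ - (-12))(λ - (-33)). Eigenvalues: -12, -33.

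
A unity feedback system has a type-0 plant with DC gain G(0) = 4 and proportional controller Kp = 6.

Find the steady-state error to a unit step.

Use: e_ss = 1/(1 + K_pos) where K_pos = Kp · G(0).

K_pos = Kp · G(0) = 6 × 4 = 24. e_ss = 1/(1 + 24) = 0.04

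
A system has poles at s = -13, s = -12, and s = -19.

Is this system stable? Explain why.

All poles are in the left half-plane. System is stable.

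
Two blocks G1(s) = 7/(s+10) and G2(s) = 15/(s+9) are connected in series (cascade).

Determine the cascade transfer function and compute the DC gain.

Series: multiply transfer functions. G_eq = 7/(s+10) × 15/(s+9) = 105/((s+10)(s+9)). DC gain = 105/(10×9) = 1.1667.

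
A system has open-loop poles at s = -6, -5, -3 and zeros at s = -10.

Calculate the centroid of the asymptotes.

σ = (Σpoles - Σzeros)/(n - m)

σ = (Σpoles - Σzeros)/(n - m) = (-14 - (-10))/(3 - 1) = -4/2 = -2.0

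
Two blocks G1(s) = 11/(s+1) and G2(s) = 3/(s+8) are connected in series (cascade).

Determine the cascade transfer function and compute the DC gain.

Series: multiply transfer functions. G_eq = 11/(s+1) × 3/(s+8) = 33/((s+1)(s+8)). DC gain = 33/(1×8) = 4.125.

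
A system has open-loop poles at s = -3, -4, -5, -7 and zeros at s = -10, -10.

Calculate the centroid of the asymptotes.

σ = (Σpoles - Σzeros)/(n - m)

σ = (Σpoles - Σzeros)/(n - m) = (-19 - (-20))/(4 - 2) = 1/2 = 0.5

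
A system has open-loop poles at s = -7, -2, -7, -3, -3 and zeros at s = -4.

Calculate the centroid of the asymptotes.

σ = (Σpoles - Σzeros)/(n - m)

σ = (Σpoles - Σzeros)/(n - m) = (-22 - (-4))/(5 - 1) = -18/4 = -4.5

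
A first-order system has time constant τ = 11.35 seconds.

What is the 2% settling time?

For first-order system, 2% settling time ≈ 4τ = 4 × 11.35 = 45.4 s.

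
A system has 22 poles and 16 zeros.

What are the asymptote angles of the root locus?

n - m = 22 - 16 = 6. Angles: θk = (2k + 1)·180°/6 = 30°, 90°, 150°, 210°, 270°, 330°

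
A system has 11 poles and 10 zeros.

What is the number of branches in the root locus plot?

Root locus has n branches where n = number of poles = 11.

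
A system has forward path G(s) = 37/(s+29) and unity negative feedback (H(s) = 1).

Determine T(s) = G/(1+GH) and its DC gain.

T(s) = G/(1+GH) = [37/(s+29)] / [1 + 37/(s+29)] = 37/(s+29+37) = 37/(s+66). DC gain = 37/66 = 0.5606.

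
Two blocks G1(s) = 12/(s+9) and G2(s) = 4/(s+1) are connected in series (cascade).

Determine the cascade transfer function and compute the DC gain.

Series: multiply transfer functions. G_eq = 12/(s+9) × 4/(s+1) = 48/((s+9)(s+1)). DC gain = 48/(9×1) = 5.3333.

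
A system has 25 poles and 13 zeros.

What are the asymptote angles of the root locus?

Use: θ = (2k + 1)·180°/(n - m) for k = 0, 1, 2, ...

n - m = 25 - 13 = 12. Angles: θk = (2k + 1)·180°/12 = 15°, 45°, 75°, 105°, 135°, 165°, 195°, 225°, 255°, 285°, 315°, 345°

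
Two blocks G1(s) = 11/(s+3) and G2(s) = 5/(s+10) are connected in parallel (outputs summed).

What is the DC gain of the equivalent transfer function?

Parallel: G_eq = G1 + G2. DC gain = G1(0) + G2(0) = 11/3 + 5/10 = 3.6667 + 0.5 = 4.1667.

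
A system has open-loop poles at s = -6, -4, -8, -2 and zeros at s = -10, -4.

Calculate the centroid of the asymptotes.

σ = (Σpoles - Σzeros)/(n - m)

σ = (Σpoles - Σzeros)/(n - m) = (-20 - (-14))/(4 - 2) = -6/2 = -3.0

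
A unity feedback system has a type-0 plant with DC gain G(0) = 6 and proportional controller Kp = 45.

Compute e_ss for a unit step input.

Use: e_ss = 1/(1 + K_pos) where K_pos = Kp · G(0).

K_pos = Kp · G(0) = 45 × 6 = 270. e_ss = 1/(1 + 270) = 0.0037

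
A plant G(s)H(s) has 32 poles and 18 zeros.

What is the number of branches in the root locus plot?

Root locus has n branches where n = number of poles = 32.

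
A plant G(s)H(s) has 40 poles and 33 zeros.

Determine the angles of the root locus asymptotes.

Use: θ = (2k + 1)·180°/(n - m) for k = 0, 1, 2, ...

n - m = 40 - 33 = 7. Angles: θk = (2k + 1)·180°/7 = 25.71°, 77.14°, 128.57°, 180°, 231.43°, 282.86°, 334.29°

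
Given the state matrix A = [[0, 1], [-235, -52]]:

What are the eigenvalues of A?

det(A - λI) = λ² - (-52)λ + 235 = (λ - (-47))(λ - (-5)). Eigenvalues: -47, -5.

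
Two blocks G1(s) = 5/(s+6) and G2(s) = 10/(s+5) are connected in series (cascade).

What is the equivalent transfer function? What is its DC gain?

Series: multiply transfer functions. G_eq = 5/(s+6) × 10/(s+5) = 50/((s+6)(s+5)). DC gain = 50/(6×5) = 1.6667.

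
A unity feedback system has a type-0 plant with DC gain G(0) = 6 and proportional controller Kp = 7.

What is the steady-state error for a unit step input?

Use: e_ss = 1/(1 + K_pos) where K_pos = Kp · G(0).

K_pos = Kp · G(0) = 7 × 6 = 42. e_ss = 1/(1 + 42) = 0.0233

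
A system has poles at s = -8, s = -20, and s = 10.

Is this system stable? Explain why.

Pole(s) at s = 10 are not in the left half-plane. System is unstable.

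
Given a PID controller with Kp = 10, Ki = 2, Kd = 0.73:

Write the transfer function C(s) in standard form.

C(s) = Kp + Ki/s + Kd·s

Substituting values: C(s) = 10 + 2/s + 0.73s = (0.73s² + 10s + 2)/s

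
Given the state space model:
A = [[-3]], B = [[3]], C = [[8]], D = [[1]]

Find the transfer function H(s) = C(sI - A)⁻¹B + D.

(sI - A)⁻¹ = 1/(s + 3). H(s) = 8×3/(s + 3) + 1 = (s + 27)/(s + 3).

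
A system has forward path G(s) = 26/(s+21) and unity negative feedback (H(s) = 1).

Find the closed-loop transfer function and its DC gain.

T(s) = G/(1+GH) = [26/(s+21)] / [1 + 26/(s+21)] = 26/(s+21+26) = 26/(s+47). DC gain = 26/47 = 0.5532.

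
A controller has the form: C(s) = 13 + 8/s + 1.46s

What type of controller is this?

This is a Proportional-Integral-Derivative (PID) controller.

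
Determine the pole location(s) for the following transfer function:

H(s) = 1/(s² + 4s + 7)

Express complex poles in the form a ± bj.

Discriminant = 4² - 4×1×7 = 16 - 28 = -12 < 0, so the poles are a complex conjugate pair s = (-4 ± j√12)/(2×1). Real part = -4/(2×1) = -4/2 = -2; imaginary part = ±√12/(2×1) ≈ 1.7321. Poles: s = -2 ± 1.7321j.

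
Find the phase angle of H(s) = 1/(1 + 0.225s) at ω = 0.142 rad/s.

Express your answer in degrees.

Phase = -arctan(ωτ) = -arctan(0.142 × 0.225) = -1.8°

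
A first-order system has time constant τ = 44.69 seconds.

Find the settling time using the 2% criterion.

For first-order system, 2% settling time ≈ 4τ = 4 × 44.69 = 178.76 s.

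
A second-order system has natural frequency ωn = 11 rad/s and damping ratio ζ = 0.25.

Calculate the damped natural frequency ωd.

ωd = ωn√(1 - ζ²) = 11√(1 - 0.25²) = 10.65 rad/s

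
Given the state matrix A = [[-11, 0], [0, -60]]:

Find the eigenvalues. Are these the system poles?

For diagonal matrix, eigenvalues are diagonal entries: λ₁ = -11, λ₂ = -60. Eigenvalues of A = system poles.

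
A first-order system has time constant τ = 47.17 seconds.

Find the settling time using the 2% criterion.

For first-order system, 2% settling time ≈ 4τ = 4 × 47.17 = 188.68 s.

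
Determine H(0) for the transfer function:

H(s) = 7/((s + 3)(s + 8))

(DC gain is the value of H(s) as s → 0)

DC gain = H(0) = 7/(3 × 8) = 7/24 = 0.2917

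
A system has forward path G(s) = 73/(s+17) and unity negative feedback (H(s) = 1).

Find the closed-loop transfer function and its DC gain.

T(s) = G/(1+GH) = [73/(s+17)] / [1 + 73/(s+17)] = 73/(s+17+73) = 73/(s+90). DC gain = 73/90 = 0.8111.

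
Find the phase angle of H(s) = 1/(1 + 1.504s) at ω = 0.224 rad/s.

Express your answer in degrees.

Phase = -arctan(ωτ) = -arctan(0.224 × 1.504) = -18.6°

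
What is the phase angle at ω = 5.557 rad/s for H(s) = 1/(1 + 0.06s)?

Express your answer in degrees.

Phase = -arctan(ωτ) = -arctan(5.557 × 0.06) = -18.4°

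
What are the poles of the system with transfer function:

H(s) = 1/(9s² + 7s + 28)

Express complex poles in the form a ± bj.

Discriminant = 7² - 4×9×28 = 49 - 1008 = -959 < 0, so the poles are a complex conjugate pair s = (-7 ± j√959)/(2×9). Real part = -7/(2×9) = -7/18 ≈ -0.3889; imaginary part = ±√959/(2×9) ≈ 1.7204. Poles: s = -0.3889 ± 1.7204j.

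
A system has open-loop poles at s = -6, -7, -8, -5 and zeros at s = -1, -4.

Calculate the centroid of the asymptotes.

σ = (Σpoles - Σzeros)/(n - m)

σ = (Σpoles - Σzeros)/(n - m) = (-26 - (-5))/(4 - 2) = -21/2 = -10.5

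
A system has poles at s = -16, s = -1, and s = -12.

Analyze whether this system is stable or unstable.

All poles are in the left half-plane. System is stable.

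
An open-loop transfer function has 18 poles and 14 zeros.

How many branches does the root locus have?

Root locus has n branches where n = number of poles = 18.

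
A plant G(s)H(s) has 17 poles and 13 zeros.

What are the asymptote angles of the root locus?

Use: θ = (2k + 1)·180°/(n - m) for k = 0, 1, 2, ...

n - m = 17 - 13 = 4. Angles: θk = (2k + 1)·180°/4 = 45°, 135°, 225°, 315°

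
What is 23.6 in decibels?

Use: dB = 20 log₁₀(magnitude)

dB = 20 log₁₀(23.6) = 27.5 dB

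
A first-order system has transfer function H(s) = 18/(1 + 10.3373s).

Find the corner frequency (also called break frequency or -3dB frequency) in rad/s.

Corner frequency = 1/τ = 1/10.3373 = 0.097 rad/s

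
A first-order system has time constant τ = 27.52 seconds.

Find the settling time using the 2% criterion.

For first-order system, 2% settling time ≈ 4τ = 4 × 27.52 = 110.08 s.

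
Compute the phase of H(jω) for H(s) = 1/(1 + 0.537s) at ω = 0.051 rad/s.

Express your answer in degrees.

Phase = -arctan(ωτ) = -arctan(0.051 × 0.537) = -1.6°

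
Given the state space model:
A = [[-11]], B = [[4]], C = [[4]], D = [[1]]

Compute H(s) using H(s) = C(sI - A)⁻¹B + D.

(sI - A)⁻¹ = 1/(s + 11). H(s) = 4×4/(s + 11) + 1 = (s + 27)/(s + 11).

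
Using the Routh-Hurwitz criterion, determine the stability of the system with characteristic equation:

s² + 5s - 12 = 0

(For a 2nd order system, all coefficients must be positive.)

Coefficients: 1, 5, -12. c=-12 not positive, so system is unstable.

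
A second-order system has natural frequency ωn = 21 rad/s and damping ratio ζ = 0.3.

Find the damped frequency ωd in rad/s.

ωd = ωn√(1 - ζ²) = 21√(1 - 0.3²) = 20.03 rad/s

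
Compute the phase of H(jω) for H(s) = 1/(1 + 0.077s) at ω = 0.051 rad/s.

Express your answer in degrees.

Phase = -arctan(ωτ) = -arctan(0.051 × 0.077) = -0.2°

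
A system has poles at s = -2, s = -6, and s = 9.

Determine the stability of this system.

Pole(s) at s = 9 are not in the left half-plane. System is unstable.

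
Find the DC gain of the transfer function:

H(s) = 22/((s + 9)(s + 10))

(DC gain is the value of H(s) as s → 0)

DC gain = H(0) = 22/(9 × 10) = 22/90 = 0.2444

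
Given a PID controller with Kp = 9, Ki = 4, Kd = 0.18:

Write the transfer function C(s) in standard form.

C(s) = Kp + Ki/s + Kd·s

Substituting values: C(s) = 9 + 4/s + 0.18s = (0.18s² + 9s + 4)/s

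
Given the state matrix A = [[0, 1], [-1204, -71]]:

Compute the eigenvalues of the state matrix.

det(A - λI) = λ² - (-71)λ + 1204 = (λ - (-28))(λ - (-43)). Eigenvalues: -28, -43.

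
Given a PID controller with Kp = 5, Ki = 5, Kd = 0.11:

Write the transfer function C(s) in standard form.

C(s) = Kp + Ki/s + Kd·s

Substituting values: C(s) = 5 + 5/s + 0.11s = (0.11s² + 5s + 5)/s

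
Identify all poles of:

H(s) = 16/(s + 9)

Pole is where denominator = 0: s + 9 = 0, so s = -9.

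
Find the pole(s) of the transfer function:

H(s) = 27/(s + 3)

Pole is where denominator = 0: s + 3 = 0, so s = -3.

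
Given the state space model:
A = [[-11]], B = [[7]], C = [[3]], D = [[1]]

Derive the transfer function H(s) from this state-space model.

(sI - A)⁻¹ = 1/(s + 11). H(s) = 3×7/(s + 11) + 1 = (s + 32)/(s + 11).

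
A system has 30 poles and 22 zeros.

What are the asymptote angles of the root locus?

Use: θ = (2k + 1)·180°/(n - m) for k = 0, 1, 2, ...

n - m = 30 - 22 = 8. Angles: θk = (2k + 1)·180°/8 = 22.5°, 67.5°, 112.5°, 157.5°, 202.5°, 247.5°, 292.5°, 337.5°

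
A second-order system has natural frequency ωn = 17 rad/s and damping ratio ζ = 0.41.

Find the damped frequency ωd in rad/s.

ωd = ωn√(1 - ζ²) = 17√(1 - 0.41²) = 15.51 rad/s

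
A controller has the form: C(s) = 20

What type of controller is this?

This is a Proportional (P) controller.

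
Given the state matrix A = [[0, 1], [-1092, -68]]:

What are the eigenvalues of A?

det(A - λI) = λ² - (-68)λ + 1092 = (λ - (-42))(λ - (-26)). Eigenvalues: -42, -26.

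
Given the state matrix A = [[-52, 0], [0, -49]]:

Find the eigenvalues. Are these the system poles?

For diagonal matrix, eigenvalues are diagonal entries: λ₁ = -52, λ₂ = -49. Eigenvalues of A = system poles.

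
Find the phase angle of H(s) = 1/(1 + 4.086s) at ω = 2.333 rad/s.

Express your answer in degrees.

Phase = -arctan(ωτ) = -arctan(2.333 × 4.086) = -84.0°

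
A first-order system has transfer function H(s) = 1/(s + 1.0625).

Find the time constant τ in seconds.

For H(s) = 1/(s + 1/τ), the pole is at -1/τ = -1.0625, so τ = 1/1.0625 = 0.9412 s.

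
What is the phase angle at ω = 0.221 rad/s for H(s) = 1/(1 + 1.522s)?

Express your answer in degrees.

Phase = -arctan(ωτ) = -arctan(0.221 × 1.522) = -18.6°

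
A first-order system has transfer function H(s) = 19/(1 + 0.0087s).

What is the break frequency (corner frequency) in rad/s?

Corner frequency = 1/τ = 1/0.0087 = 114.943 rad/s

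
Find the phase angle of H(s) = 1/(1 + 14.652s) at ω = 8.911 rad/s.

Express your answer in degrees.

Phase = -arctan(ωτ) = -arctan(8.911 × 14.652) = -89.6°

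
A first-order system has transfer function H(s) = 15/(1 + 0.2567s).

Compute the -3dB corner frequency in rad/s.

Corner frequency = 1/τ = 1/0.2567 = 3.896 rad/s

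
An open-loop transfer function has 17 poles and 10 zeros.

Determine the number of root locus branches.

Root locus has n branches where n = number of poles = 17.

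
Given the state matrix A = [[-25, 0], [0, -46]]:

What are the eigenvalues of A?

For diagonal matrix, eigenvalues are diagonal entries: λ₁ = -25, λ₂ = -46.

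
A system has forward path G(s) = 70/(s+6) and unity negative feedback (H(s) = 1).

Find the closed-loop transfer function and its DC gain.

T(s) = G/(1+GH) = [70/(s+6)] / [1 + 70/(s+6)] = 70/(s+6+70) = 70/(s+76). DC gain = 70/76 = 0.9211.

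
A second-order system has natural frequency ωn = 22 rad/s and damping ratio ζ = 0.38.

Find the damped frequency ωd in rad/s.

ωd = ωn√(1 - ζ²) = 22√(1 - 0.38²) = 20.35 rad/s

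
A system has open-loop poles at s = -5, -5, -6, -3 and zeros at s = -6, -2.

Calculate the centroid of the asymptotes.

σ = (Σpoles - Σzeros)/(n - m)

σ = (Σpoles - Σzeros)/(n - m) = (-19 - (-8))/(4 - 2) = -11/2 = -5.5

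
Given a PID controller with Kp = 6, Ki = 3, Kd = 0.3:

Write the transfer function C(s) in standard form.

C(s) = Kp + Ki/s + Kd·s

Substituting values: C(s) = 6 + 3/s + 0.3s = (0.3s² + 6s + 3)/s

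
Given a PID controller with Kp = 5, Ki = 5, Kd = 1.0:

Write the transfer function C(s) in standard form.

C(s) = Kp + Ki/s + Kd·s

Substituting values: C(s) = 5 + 5/s + 1.0s = (s² + 5s + 5)/s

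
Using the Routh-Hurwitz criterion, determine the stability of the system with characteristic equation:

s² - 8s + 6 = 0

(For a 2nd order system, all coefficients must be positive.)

Coefficients: 1, -8, 6. b=-8 not positive, so system is unstable.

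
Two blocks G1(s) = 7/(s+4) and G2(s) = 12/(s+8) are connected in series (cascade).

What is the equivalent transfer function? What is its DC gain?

Series: multiply transfer functions. G_eq = 7/(s+4) × 12/(s+8) = 84/((s+4)(s+8)). DC gain = 84/(4×8) = 2.625.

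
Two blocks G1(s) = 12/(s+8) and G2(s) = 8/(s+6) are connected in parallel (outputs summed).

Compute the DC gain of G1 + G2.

Parallel: G_eq = G1 + G2. DC gain = G1(0) + G2(0) = 12/8 + 8/6 = 1.5 + 1.3333 = 2.8333.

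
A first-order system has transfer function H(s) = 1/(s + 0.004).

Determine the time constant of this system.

For H(s) = 1/(s + 1/τ), the pole is at -1/τ = -0.004, so τ = 1/0.004 = 250 s.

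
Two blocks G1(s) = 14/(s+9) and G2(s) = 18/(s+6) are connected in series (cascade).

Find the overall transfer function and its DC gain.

Series: multiply transfer functions. G_eq = 14/(s+9) × 18/(s+6) = 252/((s+9)(s+6)). DC gain = 252/(9×6) = 4.6667.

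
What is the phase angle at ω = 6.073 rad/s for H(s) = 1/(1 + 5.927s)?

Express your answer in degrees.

Phase = -arctan(ωτ) = -arctan(6.073 × 5.927) = -88.4°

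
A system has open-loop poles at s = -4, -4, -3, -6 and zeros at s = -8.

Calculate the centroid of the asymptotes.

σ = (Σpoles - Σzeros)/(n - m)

σ = (Σpoles - Σzeros)/(n - m) = (-17 - (-8))/(4 - 1) = -9/3 = -3.0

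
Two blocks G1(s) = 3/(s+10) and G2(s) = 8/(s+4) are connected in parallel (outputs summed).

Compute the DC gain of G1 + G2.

Parallel: G_eq = G1 + G2. DC gain = G1(0) + G2(0) = 3/10 + 8/4 = 0.3 + 2 = 2.3.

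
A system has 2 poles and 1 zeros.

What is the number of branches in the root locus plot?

Root locus has n branches where n = number of poles = 2.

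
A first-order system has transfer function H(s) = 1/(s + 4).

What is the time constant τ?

For H(s) = 1/(s + 1/τ), the pole is at -1/τ = -4, so τ = 1/4 = 0.25 s.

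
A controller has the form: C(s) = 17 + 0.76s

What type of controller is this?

This is a Proportional-Derivative (PD) controller.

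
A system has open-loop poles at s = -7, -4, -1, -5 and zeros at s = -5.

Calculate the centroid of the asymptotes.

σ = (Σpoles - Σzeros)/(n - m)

σ = (Σpoles - Σzeros)/(n - m) = (-17 - (-5))/(4 - 1) = -12/3 = -4.0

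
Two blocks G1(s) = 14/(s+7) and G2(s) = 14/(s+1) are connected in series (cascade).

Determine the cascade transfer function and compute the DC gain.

Series: multiply transfer functions. G_eq = 14/(s+7) × 14/(s+1) = 196/((s+7)(s+1)). DC gain = 196/(7×1) = 28.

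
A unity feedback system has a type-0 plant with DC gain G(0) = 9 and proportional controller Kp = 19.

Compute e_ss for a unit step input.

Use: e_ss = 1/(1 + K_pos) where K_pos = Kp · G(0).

K_pos = Kp · G(0) = 19 × 9 = 171. e_ss = 1/(1 + 171) = 0.0058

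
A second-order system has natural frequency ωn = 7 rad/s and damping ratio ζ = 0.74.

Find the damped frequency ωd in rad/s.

ωd = ωn√(1 - ζ²) = 7√(1 - 0.74²) = 4.71 rad/s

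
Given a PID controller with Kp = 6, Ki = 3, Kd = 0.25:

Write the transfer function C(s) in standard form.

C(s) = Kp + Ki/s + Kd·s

Substituting values: C(s) = 6 + 3/s + 0.25s = (0.25s² + 6s + 3)/s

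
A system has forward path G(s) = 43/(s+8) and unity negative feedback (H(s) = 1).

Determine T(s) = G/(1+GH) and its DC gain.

T(s) = G/(1+GH) = [43/(s+8)] / [1 + 43/(s+8)] = 43/(s+8+43) = 43/(s+51). DC gain = 43/51 = 0.8431.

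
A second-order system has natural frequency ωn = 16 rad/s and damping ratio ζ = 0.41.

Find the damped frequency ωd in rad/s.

ωd = ωn√(1 - ζ²) = 16√(1 - 0.41²) = 14.59 rad/s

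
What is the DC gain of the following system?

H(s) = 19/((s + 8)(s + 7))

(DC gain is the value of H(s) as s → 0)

DC gain = H(0) = 19/(8 × 7) = 19/56 = 0.3393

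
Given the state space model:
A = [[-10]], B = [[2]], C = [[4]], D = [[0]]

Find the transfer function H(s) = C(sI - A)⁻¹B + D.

(sI - A)⁻¹ = 1/(s + 10). H(s) = 4 × 2/(s + 10) + 0 = 8/(s + 10).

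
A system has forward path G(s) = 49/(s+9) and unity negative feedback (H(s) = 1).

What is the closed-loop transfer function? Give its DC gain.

T(s) = G/(1+GH) = [49/(s+9)] / [1 + 49/(s+9)] = 49/(s+9+49) = 49/(s+58). DC gain = 49/58 = 0.8448.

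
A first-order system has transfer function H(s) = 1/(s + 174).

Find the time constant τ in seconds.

For H(s) = 1/(s + 1/τ), the pole is at -1/τ = -174, so τ = 1/174 = 0.0057 s.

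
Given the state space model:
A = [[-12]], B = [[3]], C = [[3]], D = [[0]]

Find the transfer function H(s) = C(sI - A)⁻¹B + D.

(sI - A)⁻¹ = 1/(s + 12). H(s) = 3 × 3/(s + 12) + 0 = 9/(s + 12).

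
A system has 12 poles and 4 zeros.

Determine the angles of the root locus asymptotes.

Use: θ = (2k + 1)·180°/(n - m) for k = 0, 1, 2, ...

n - m = 12 - 4 = 8. Angles: θk = (2k + 1)·180°/8 = 22.5°, 67.5°, 112.5°, 157.5°, 202.5°, 247.5°, 292.5°, 337.5°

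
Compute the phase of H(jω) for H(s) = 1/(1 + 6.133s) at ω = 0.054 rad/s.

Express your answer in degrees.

Phase = -arctan(ωτ) = -arctan(0.054 × 6.133) = -18.3°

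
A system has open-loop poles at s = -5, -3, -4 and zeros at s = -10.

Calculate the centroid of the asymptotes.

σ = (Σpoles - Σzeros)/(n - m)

σ = (Σpoles - Σzeros)/(n - m) = (-12 - (-10))/(3 - 1) = -2/2 = -1.0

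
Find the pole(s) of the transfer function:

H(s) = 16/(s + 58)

Pole is where denominator = 0: s + 58 = 0, so s = -58.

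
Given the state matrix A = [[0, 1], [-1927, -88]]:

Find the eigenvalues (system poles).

det(A - λI) = λ² - (-88)λ + 1927 = (λ - (-41))(λ - (-47)). Eigenvalues: -41, -47.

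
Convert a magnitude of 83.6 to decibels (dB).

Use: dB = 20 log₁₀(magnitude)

dB = 20 log₁₀(83.6) = 38.4 dB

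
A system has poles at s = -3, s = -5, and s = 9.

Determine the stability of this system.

Pole(s) at s = 9 are not in the left half-plane. System is unstable.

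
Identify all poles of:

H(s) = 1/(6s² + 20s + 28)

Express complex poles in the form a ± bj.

Discriminant = 20² - 4×6×28 = 400 - 672 = -272 < 0, so the poles are a complex conjugate pair s = (-20 ± j√272)/(2×6). Real part = -20/(2×6) = -20/12 ≈ -1.6667; imaginary part = ±√272/(2×6) ≈ 1.3744. Poles: s = -1.6667 ± 1.3744j.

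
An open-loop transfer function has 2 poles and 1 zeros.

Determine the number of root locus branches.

Root locus has n branches where n = number of poles = 2.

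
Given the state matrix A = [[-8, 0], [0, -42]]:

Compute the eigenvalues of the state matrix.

For diagonal matrix, eigenvalues are diagonal entries: λ₁ = -8, λ₂ = -42.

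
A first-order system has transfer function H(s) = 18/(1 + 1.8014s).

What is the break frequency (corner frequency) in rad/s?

Corner frequency = 1/τ = 1/1.8014 = 0.555 rad/s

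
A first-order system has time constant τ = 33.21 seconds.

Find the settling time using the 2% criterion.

For first-order system, 2% settling time ≈ 4τ = 4 × 33.21 = 132.84 s.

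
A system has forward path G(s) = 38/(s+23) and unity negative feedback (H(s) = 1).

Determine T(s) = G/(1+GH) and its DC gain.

T(s) = G/(1+GH) = [38/(s+23)] / [1 + 38/(s+23)] = 38/(s+23+38) = 38/(s+61). DC gain = 38/61 = 0.6230.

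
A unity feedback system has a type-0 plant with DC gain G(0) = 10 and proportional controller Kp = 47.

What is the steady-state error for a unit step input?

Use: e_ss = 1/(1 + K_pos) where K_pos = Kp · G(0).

K_pos = Kp · G(0) = 47 × 10 = 470. e_ss = 1/(1 + 470) = 0.0021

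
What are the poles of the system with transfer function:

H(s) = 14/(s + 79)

Pole is where denominator = 0: s + 79 = 0, so s = -79.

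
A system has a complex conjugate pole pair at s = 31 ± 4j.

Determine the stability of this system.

Real part of poles is 31 (> 0, right half-plane). Unstable.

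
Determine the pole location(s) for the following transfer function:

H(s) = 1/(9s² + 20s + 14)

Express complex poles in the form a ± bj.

Discriminant = 20² - 4×9×14 = 400 - 504 = -104 < 0, so the poles are a complex conjugate pair s = (-20 ± j√104)/(2×9). Real part = -20/(2×9) = -20/18 ≈ -1.1111; imaginary part = ±√104/(2×9) ≈ 0.5666. Poles: s = -1.1111 ± 0.5666j.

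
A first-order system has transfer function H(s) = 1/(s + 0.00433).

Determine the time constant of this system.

For H(s) = 1/(s + 1/τ), the pole is at -1/τ = -0.00433, so τ = 1/0.00433 = 230.9 s.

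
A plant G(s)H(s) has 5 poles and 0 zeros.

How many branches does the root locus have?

Root locus has n branches where n = number of poles = 5.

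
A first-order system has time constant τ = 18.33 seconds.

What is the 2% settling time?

For first-order system, 2% settling time ≈ 4τ = 4 × 18.33 = 73.32 s.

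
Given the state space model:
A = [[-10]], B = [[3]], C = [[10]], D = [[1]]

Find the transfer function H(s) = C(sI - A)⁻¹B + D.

(sI - A)⁻¹ = 1/(s + 10). H(s) = 10×3/(s + 10) + 1 = (s + 40)/(s + 10).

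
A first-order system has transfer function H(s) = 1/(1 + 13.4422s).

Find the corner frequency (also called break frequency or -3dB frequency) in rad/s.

Corner frequency = 1/τ = 1/13.4422 = 0.074 rad/s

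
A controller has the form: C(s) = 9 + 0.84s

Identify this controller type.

This is a Proportional-Derivative (PD) controller.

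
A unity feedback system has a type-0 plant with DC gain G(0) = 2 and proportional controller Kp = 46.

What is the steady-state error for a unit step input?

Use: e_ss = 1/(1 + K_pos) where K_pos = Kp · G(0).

K_pos = Kp · G(0) = 46 × 2 = 92. e_ss = 1/(1 + 92) = 0.0108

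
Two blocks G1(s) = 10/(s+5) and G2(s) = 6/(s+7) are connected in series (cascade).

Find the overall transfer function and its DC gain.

Series: multiply transfer functions. G_eq = 10/(s+5) × 6/(s+7) = 60/((s+5)(s+7)). DC gain = 60/(5×7) = 1.7143.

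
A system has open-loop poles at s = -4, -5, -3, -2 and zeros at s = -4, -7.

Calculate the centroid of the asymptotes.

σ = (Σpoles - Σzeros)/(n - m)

σ = (Σpoles - Σzeros)/(n - m) = (-14 - (-11))/(4 - 2) = -3/2 = -1.5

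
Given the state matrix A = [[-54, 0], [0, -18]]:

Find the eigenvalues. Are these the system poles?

For diagonal matrix, eigenvalues are diagonal entries: λ₁ = -54, λ₂ = -18. Eigenvalues of A = system poles.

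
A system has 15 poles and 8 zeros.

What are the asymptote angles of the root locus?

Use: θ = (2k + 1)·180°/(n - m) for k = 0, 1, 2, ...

n - m = 15 - 8 = 7. Angles: θk = (2k + 1)·180°/7 = 25.71°, 77.14°, 128.57°, 180°, 231.43°, 282.86°, 334.29°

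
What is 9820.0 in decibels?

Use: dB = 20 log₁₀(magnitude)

dB = 20 log₁₀(9820.0) = 79.8 dB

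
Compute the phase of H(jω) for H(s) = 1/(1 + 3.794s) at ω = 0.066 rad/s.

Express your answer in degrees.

Phase = -arctan(ωτ) = -arctan(0.066 × 3.794) = -14.1°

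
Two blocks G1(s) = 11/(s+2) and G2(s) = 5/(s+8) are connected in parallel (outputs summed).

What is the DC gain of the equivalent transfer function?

Parallel: G_eq = G1 + G2. DC gain = G1(0) + G2(0) = 11/2 + 5/8 = 5.5 + 0.625 = 6.125.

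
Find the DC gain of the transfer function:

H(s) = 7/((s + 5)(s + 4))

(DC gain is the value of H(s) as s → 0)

DC gain = H(0) = 7/(5 × 4) = 7/20 = 0.35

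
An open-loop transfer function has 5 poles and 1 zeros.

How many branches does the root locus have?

Root locus has n branches where n = number of poles = 5.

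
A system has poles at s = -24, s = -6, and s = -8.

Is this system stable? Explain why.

All poles are in the left half-plane. System is stable.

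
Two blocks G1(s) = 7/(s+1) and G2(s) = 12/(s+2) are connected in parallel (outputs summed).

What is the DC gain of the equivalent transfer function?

Parallel: G_eq = G1 + G2. DC gain = G1(0) + G2(0) = 7/1 + 12/2 = 7 + 6 = 13.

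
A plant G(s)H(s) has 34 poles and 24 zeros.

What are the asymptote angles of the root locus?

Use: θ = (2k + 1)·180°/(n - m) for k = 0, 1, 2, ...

n - m = 34 - 24 = 10. Angles: θk = (2k + 1)·180°/10 = 18°, 54°, 90°, 126°, 162°, 198°, 234°, 270°, 306°, 342°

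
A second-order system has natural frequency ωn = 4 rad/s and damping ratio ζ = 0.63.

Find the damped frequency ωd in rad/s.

ωd = ωn√(1 - ζ²) = 4√(1 - 0.63²) = 3.11 rad/s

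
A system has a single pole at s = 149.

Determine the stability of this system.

Pole at s = 149 is in the right half-plane. Unstable.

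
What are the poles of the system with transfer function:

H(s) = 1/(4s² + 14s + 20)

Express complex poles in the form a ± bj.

Discriminant = 14² - 4×4×20 = 196 - 320 = -124 < 0, so the poles are a complex conjugate pair s = (-14 ± j√124)/(2×4). Real part = -14/(2×4) = -14/8 = -1.75; imaginary part = ±√124/(2×4) ≈ 1.3919. Poles: s = -1.75 ± 1.3919j.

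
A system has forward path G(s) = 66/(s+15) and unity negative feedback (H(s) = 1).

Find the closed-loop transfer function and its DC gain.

T(s) = G/(1+GH) = [66/(s+15)] / [1 + 66/(s+15)] = 66/(s+15+66) = 66/(s+81). DC gain = 66/81 = 0.8148.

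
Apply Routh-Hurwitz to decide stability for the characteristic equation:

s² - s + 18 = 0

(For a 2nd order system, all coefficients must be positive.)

Coefficients: 1, -1, 18. b=-1 not positive, so system is unstable.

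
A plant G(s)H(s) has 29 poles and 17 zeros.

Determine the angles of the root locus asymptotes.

n - m = 29 - 17 = 12. Angles: θk = (2k + 1)·180°/12 = 15°, 45°, 75°, 105°, 135°, 165°, 195°, 225°, 255°, 285°, 315°, 345°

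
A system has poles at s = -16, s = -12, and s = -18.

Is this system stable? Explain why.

All poles are in the left half-plane. System is stable.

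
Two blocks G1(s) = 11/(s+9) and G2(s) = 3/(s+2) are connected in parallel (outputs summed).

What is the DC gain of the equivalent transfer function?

Parallel: G_eq = G1 + G2. DC gain = G1(0) + G2(0) = 11/9 + 3/2 = 1.2222 + 1.5 = 2.7222.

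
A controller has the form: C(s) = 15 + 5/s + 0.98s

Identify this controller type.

This is a Proportional-Integral-Derivative (PID) controller.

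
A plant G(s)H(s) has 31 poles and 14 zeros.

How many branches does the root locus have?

Root locus has n branches where n = number of poles = 31.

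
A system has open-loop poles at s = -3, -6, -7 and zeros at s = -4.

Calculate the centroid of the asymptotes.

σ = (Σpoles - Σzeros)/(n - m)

σ = (Σpoles - Σzeros)/(n - m) = (-16 - (-4))/(3 - 1) = -12/2 = -6.0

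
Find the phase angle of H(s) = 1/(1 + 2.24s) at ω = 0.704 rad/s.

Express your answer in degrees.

Phase = -arctan(ωτ) = -arctan(0.704 × 2.24) = -57.6°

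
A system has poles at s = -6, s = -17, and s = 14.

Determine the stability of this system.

Pole(s) at s = 14 are not in the left half-plane. System is unstable.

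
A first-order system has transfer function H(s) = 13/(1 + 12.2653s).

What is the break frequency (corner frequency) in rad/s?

Corner frequency = 1/τ = 1/12.2653 = 0.082 rad/s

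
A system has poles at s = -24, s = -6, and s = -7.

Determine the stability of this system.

All poles are in the left half-plane. System is stable.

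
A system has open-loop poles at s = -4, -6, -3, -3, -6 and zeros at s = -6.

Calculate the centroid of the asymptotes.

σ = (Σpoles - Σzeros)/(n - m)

σ = (Σpoles - Σzeros)/(n - m) = (-22 - (-6))/(5 - 1) = -16/4 = -4.0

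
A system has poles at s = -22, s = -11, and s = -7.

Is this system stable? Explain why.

All poles are in the left half-plane. System is stable.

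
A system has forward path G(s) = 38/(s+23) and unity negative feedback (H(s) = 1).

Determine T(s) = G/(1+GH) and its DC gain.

T(s) = G/(1+GH) = [38/(s+23)] / [1 + 38/(s+23)] = 38/(s+23+38) = 38/(s+61). DC gain = 38/61 = 0.6230.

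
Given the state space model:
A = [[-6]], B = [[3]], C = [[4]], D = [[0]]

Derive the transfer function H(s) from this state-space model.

(sI - A)⁻¹ = 1/(s + 6). H(s) = 4 × 3/(s + 6) + 0 = 12/(s + 6).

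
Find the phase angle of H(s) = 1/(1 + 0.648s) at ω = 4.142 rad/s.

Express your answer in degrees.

Phase = -arctan(ωτ) = -arctan(4.142 × 0.648) = -69.6°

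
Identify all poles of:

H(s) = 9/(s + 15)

Pole is where denominator = 0: s + 15 = 0, so s = -15.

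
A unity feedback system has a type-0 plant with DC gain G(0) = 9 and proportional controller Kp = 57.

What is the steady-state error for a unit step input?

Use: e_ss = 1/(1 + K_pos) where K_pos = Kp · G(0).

K_pos = Kp · G(0) = 57 × 9 = 513. e_ss = 1/(1 + 513) = 0.0019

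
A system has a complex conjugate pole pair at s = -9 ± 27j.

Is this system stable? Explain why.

Real part of poles is -9 (< 0, left half-plane). Stable.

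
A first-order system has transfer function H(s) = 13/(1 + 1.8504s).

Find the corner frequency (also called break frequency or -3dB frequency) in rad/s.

Corner frequency = 1/τ = 1/1.8504 = 0.54 rad/s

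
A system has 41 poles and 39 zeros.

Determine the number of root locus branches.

Root locus has n branches where n = number of poles = 41.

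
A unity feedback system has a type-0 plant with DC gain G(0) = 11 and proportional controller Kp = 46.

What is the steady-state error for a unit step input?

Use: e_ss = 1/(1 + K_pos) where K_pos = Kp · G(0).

K_pos = Kp · G(0) = 46 × 11 = 506. e_ss = 1/(1 + 506) = 0.0020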